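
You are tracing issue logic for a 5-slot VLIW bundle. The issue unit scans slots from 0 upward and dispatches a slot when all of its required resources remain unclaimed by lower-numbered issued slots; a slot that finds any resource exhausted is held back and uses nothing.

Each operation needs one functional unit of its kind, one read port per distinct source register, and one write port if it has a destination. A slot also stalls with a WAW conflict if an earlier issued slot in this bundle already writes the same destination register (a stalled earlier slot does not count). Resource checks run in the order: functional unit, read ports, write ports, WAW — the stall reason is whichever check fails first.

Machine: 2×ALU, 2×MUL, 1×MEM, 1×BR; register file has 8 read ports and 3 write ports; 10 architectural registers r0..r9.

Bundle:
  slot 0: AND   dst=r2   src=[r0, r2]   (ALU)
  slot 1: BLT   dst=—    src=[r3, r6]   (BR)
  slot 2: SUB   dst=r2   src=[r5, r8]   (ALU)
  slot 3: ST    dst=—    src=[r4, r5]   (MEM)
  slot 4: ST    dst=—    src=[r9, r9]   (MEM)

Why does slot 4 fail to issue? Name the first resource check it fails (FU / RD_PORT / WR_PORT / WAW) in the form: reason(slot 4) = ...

[0] ALU needs rd=2 wr=1: ok; after: ALU=1 MUL=2 MEM=1 BR=1, R=6, W=2
[1] BR needs rd=2 wr=0: ok; after: ALU=1 MUL=2 MEM=1 BR=0, R=4, W=2
[2] ALU needs rd=2 wr=1: WAW; after: ALU=1 MUL=2 MEM=1 BR=0, R=4, W=2
[3] MEM needs rd=2 wr=0: ok; after: ALU=1 MUL=2 MEM=0 BR=0, R=2, W=2
[4] MEM needs rd=1 wr=0: FU; after: ALU=1 MUL=2 MEM=0 BR=0, R=2, W=2

reason(slot 4) = FU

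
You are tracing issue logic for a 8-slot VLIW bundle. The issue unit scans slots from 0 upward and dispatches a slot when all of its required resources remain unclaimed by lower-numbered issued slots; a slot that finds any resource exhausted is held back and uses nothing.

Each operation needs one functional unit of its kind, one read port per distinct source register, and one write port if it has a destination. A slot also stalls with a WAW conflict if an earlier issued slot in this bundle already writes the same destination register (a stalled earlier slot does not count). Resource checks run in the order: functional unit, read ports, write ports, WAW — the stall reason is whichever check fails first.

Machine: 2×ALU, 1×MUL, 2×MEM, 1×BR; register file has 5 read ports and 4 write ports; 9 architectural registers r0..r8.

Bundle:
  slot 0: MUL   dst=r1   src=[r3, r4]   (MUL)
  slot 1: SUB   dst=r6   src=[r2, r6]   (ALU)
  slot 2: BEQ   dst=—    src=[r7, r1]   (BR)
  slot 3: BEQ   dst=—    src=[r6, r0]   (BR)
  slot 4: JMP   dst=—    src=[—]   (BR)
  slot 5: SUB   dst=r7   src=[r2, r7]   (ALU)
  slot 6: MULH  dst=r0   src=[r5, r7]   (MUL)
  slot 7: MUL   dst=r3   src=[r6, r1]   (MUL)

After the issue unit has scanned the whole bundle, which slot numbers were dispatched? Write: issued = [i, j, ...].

issued = [0, 1, 4]

(0) want 1×MUL +2rd +1wr — yes → AL2|MU0|ME2|BR1|rd3|wr3
(1) want 1×ALU +2rd +1wr — yes → AL1|MU0|ME2|BR1|rd1|wr2
(2) want 1×BR +2rd +0wr — RD_PORT → AL1|MU0|ME2|BR1|rd1|wr2
(3) want 1×BR +2rd +0wr — RD_PORT → AL1|MU0|ME2|BR1|rd1|wr2
(4) want 1×BR +0rd +0wr — yes → AL1|MU0|ME2|BR0|rd1|wr2
(5) want 1×ALU +2rd +1wr — RD_PORT → AL1|MU0|ME2|BR0|rd1|wr2
(6) want 1×MUL +2rd +1wr — FU → AL1|MU0|ME2|BR0|rd1|wr2
(7) want 1×MUL +2rd +1wr — FU → AL1|MU0|ME2|BR0|rd1|wr2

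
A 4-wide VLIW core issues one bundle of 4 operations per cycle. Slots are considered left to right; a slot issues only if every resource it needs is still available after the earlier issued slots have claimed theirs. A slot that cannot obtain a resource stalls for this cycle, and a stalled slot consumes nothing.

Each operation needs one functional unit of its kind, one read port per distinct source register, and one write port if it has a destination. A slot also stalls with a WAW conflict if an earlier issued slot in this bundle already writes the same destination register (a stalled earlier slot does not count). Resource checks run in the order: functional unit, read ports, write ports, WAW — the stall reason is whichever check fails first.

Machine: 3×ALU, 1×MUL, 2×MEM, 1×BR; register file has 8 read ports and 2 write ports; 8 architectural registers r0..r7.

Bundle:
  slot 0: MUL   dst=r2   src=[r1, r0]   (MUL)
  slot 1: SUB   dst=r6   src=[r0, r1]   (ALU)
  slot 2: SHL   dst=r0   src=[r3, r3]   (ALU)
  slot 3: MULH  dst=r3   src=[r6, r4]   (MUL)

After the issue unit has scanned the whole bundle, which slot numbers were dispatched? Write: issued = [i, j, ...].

[0] MUL needs rd=2 wr=1: ok; after: ALU=3 MUL=0 MEM=2 BR=1, R=6, W=1
[1] ALU needs rd=2 wr=1: ok; after: ALU=2 MUL=0 MEM=2 BR=1, R=4, W=0
[2] ALU needs rd=1 wr=1: WR_PORT; after: ALU=2 MUL=0 MEM=2 BR=1, R=4, W=0
[3] MUL needs rd=2 wr=1: FU; after: ALU=2 MUL=0 MEM=2 BR=1, R=4, W=0

issued = [0, 1]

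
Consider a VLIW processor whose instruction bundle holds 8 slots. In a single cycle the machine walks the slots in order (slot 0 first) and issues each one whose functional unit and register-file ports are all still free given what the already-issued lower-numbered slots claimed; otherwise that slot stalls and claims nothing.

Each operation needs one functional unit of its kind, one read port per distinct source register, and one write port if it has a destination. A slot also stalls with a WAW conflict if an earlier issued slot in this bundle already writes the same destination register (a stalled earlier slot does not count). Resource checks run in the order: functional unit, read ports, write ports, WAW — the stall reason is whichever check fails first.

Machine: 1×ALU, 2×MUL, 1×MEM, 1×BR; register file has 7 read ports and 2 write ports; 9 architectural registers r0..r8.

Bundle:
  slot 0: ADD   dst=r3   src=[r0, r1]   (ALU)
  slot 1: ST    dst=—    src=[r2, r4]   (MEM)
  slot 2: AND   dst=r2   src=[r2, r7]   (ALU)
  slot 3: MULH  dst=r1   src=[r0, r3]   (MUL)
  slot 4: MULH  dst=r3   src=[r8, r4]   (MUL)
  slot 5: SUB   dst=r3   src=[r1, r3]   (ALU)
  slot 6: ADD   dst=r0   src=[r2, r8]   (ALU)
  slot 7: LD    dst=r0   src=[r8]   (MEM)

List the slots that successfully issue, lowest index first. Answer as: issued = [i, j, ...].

issued = [0, 1, 3]

  0. ALU→r3 ⇒ go  {0A/2Mu/1Ld/1B | 5r 1w}
  1. MEM ⇒ go  {0A/2Mu/0Ld/1B | 3r 1w}
  2. ALU→r2 ⇒ no(FU)  {0A/2Mu/0Ld/1B | 3r 1w}
  3. MUL→r1 ⇒ go  {0A/1Mu/0Ld/1B | 1r 0w}
  4. MUL→r3 ⇒ no(RD_PORT)  {0A/1Mu/0Ld/1B | 1r 0w}
  5. ALU→r3 ⇒ no(FU)  {0A/1Mu/0Ld/1B | 1r 0w}
  6. ALU→r0 ⇒ no(FU)  {0A/1Mu/0Ld/1B | 1r 0w}
  7. MEM→r0 ⇒ no(FU)  {0A/1Mu/0Ld/1B | 1r 0w}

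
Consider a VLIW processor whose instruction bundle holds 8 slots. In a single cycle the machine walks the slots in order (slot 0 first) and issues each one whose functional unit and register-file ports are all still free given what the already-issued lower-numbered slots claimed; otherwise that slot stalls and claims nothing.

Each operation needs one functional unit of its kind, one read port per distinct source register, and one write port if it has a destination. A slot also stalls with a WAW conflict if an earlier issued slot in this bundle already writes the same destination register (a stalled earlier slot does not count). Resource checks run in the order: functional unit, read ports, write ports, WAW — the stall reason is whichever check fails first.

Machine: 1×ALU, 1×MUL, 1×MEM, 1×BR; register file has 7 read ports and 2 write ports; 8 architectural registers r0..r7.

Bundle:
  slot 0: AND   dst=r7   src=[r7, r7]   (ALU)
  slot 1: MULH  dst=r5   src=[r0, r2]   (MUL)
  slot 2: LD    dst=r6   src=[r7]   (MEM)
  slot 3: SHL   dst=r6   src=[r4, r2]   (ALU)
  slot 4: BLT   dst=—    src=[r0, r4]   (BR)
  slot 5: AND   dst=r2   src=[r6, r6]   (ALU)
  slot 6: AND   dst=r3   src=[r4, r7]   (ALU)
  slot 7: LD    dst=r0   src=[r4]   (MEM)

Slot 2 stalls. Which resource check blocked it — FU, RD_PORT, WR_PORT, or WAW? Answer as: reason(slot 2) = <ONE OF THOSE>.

reason(slot 2) = WR_PORT

  0. ALU→r7 ⇒ go  {0A/1Mu/1Ld/1B | 6r 1w}
  1. MUL→r5 ⇒ go  {0A/0Mu/1Ld/1B | 4r 0w}
  2. MEM→r6 ⇒ no(WR_PORT)  {0A/0Mu/1Ld/1B | 4r 0w}
  3. ALU→r6 ⇒ no(FU)  {0A/0Mu/1Ld/1B | 4r 0w}
  4. BR ⇒ go  {0A/0Mu/1Ld/0B | 2r 0w}
  5. ALU→r2 ⇒ no(FU)  {0A/0Mu/1Ld/0B | 2r 0w}
  6. ALU→r3 ⇒ no(FU)  {0A/0Mu/1Ld/0B | 2r 0w}
  7. MEM→r0 ⇒ no(WR_PORT)  {0A/0Mu/1Ld/0B | 2r 0w}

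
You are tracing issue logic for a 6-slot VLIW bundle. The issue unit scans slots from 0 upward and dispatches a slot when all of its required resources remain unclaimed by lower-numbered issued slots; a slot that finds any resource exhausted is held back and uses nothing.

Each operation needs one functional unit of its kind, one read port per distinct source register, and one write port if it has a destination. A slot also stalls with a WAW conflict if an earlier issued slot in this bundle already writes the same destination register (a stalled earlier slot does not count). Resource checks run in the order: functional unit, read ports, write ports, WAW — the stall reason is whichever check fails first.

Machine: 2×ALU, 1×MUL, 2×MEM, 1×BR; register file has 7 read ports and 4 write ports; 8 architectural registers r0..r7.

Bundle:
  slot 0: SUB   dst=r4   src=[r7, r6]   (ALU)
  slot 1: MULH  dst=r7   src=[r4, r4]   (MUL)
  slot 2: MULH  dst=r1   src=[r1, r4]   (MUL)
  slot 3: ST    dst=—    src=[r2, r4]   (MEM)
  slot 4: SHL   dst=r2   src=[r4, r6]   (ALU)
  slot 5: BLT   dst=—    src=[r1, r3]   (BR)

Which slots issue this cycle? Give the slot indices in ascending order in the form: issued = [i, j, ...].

slot 0 (ALU): ISSUE — free A1,Mu1,Ld2,B1 rp5 wp3
slot 1 (MUL): ISSUE — free A1,Mu0,Ld2,B1 rp4 wp2
slot 2 (MUL): stall FU — free A1,Mu0,Ld2,B1 rp4 wp2
slot 3 (MEM): ISSUE — free A1,Mu0,Ld1,B1 rp2 wp2
slot 4 (ALU): ISSUE — free A0,Mu0,Ld1,B1 rp0 wp1
slot 5 (BR): stall RD_PORT — free A0,Mu0,Ld1,B1 rp0 wp1

issued = [0, 1, 3, 4]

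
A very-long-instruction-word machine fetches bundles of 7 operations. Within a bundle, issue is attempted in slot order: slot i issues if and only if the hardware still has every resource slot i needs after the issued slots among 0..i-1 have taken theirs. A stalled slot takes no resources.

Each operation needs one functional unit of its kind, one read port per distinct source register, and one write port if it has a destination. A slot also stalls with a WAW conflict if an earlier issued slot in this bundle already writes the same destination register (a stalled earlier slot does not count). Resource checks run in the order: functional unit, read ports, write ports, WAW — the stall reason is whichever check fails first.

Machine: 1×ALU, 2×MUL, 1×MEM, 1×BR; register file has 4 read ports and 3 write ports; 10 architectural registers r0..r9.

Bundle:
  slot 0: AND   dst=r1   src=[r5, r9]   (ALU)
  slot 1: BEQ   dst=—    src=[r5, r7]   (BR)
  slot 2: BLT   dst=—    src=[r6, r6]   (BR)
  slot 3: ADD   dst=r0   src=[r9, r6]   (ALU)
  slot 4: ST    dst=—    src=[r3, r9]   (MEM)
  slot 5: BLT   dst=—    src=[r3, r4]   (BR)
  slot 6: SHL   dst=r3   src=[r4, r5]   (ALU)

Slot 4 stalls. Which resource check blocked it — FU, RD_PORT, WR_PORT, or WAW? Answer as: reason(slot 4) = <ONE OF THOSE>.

slot 0 (ALU): ISSUE — free A0,Mu2,Ld1,B1 rp2 wp2
slot 1 (BR): ISSUE — free A0,Mu2,Ld1,B0 rp0 wp2
slot 2 (BR): stall FU — free A0,Mu2,Ld1,B0 rp0 wp2
slot 3 (ALU): stall FU — free A0,Mu2,Ld1,B0 rp0 wp2
slot 4 (MEM): stall RD_PORT — free A0,Mu2,Ld1,B0 rp0 wp2
slot 5 (BR): stall FU — free A0,Mu2,Ld1,B0 rp0 wp2
slot 6 (ALU): stall FU — free A0,Mu2,Ld1,B0 rp0 wp2

reason(slot 4) = RD_PORT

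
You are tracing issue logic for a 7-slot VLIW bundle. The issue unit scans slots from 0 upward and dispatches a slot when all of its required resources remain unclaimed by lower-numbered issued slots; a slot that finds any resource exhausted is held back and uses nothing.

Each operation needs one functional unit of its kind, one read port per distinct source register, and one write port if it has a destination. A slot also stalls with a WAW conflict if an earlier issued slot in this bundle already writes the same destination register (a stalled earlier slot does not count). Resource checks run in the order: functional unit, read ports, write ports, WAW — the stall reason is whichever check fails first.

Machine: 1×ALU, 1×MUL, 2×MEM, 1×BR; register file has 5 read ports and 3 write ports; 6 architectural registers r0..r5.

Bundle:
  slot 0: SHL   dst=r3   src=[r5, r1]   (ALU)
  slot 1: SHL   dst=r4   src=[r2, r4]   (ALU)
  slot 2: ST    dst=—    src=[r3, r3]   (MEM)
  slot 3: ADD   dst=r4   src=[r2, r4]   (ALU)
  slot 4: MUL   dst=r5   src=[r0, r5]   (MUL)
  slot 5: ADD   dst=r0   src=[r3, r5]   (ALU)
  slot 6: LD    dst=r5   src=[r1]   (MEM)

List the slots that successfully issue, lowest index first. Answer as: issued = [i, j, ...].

issued = [0, 2, 4]

(0) want 1×ALU +2rd +1wr — yes → AL0|MU1|ME2|BR1|rd3|wr2
(1) want 1×ALU +2rd +1wr — FU → AL0|MU1|ME2|BR1|rd3|wr2
(2) want 1×MEM +1rd +0wr — yes → AL0|MU1|ME1|BR1|rd2|wr2
(3) want 1×ALU +2rd +1wr — FU → AL0|MU1|ME1|BR1|rd2|wr2
(4) want 1×MUL +2rd +1wr — yes → AL0|MU0|ME1|BR1|rd0|wr1
(5) want 1×ALU +2rd +1wr — FU → AL0|MU0|ME1|BR1|rd0|wr1
(6) want 1×MEM +1rd +1wr — RD_PORT → AL0|MU0|ME1|BR1|rd0|wr1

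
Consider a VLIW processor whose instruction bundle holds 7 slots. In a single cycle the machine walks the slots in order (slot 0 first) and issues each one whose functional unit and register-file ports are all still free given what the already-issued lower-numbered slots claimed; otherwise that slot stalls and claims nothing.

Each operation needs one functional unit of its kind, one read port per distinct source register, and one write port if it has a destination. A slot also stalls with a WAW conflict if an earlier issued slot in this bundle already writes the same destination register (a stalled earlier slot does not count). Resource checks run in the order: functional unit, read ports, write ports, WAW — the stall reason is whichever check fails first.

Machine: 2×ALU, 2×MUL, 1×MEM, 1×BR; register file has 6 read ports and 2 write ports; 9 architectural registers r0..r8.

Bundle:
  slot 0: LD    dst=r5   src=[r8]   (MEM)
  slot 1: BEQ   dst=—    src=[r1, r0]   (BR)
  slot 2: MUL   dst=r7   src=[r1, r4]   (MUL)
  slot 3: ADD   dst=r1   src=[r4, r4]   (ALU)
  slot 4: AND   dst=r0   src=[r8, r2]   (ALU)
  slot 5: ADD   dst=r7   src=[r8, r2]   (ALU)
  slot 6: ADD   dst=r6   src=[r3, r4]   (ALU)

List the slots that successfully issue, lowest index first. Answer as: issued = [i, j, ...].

slot 0 (MEM): ISSUE — free A2,Mu2,Ld0,B1 rp5 wp1
slot 1 (BR): ISSUE — free A2,Mu2,Ld0,B0 rp3 wp1
slot 2 (MUL): ISSUE — free A2,Mu1,Ld0,B0 rp1 wp0
slot 3 (ALU): stall WR_PORT — free A2,Mu1,Ld0,B0 rp1 wp0
slot 4 (ALU): stall RD_PORT — free A2,Mu1,Ld0,B0 rp1 wp0
slot 5 (ALU): stall RD_PORT — free A2,Mu1,Ld0,B0 rp1 wp0
slot 6 (ALU): stall RD_PORT — free A2,Mu1,Ld0,B0 rp1 wp0

issued = [0, 1, 2]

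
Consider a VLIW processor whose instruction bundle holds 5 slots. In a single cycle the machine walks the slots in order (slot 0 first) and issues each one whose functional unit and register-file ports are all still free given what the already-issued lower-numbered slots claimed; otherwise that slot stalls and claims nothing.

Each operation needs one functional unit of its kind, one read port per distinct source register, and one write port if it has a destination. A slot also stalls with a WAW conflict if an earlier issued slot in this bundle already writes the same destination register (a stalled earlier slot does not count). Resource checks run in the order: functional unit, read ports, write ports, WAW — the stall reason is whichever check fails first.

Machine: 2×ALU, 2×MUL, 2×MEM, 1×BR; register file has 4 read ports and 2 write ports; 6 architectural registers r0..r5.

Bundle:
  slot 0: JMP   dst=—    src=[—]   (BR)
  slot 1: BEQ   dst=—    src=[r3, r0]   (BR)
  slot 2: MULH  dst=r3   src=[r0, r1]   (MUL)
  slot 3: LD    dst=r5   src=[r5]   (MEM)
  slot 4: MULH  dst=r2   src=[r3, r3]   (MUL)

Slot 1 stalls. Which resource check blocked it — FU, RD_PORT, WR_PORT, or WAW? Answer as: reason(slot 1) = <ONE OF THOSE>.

reason(slot 1) = FU

#0 BR src=- dispatched  <A:2 Mu:2 Ld:2 B:0 rd:4 wr:2>
#1 BR src=r3,r0 held:FU  <A:2 Mu:2 Ld:2 B:0 rd:4 wr:2>
#2 MUL src=r0,r1 dispatched  <A:2 Mu:1 Ld:2 B:0 rd:2 wr:1>
#3 MEM src=r5 dispatched  <A:2 Mu:1 Ld:1 B:0 rd:1 wr:0>
#4 MUL src=r3,r3 held:WR_PORT  <A:2 Mu:1 Ld:1 B:0 rd:1 wr:0>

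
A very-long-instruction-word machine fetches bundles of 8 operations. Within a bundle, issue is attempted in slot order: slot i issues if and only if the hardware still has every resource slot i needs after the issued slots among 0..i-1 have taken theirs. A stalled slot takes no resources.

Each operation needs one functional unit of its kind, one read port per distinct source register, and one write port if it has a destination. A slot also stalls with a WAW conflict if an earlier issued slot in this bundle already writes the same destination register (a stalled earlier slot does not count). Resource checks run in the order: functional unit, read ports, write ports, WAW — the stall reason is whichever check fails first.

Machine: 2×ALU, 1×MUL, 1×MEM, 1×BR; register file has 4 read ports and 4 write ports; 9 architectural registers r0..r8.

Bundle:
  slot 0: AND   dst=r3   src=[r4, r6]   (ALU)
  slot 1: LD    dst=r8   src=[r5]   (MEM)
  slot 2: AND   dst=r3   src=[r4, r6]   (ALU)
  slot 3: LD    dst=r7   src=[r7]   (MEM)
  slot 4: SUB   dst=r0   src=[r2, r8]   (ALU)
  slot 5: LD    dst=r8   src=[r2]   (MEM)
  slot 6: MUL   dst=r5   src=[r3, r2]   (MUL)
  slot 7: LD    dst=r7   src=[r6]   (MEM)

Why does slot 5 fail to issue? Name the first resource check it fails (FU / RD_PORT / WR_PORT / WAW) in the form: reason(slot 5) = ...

[0] ALU needs rd=2 wr=1: ok; after: ALU=1 MUL=1 MEM=1 BR=1, R=2, W=3
[1] MEM needs rd=1 wr=1: ok; after: ALU=1 MUL=1 MEM=0 BR=1, R=1, W=2
[2] ALU needs rd=2 wr=1: RD_PORT; after: ALU=1 MUL=1 MEM=0 BR=1, R=1, W=2
[3] MEM needs rd=1 wr=1: FU; after: ALU=1 MUL=1 MEM=0 BR=1, R=1, W=2
[4] ALU needs rd=2 wr=1: RD_PORT; after: ALU=1 MUL=1 MEM=0 BR=1, R=1, W=2
[5] MEM needs rd=1 wr=1: FU; after: ALU=1 MUL=1 MEM=0 BR=1, R=1, W=2
[6] MUL needs rd=2 wr=1: RD_PORT; after: ALU=1 MUL=1 MEM=0 BR=1, R=1, W=2
[7] MEM needs rd=1 wr=1: FU; after: ALU=1 MUL=1 MEM=0 BR=1, R=1, W=2

reason(slot 5) = FU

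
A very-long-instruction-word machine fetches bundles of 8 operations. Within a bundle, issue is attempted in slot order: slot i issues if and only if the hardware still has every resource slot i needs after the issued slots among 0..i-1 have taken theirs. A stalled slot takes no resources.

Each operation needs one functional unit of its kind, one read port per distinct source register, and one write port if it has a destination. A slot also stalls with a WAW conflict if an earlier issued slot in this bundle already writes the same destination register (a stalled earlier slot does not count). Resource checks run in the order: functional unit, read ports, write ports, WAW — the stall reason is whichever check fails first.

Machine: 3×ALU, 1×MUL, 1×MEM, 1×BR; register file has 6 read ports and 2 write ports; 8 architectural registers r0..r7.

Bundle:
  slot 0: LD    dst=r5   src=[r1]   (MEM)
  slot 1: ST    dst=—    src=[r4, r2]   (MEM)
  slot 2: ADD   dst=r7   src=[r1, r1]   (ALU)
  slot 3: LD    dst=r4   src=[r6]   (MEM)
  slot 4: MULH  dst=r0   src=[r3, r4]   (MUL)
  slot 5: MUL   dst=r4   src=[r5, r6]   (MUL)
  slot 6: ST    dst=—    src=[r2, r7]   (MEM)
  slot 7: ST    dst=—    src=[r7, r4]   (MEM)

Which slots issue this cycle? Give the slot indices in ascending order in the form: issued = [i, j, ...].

(0) want 1×MEM +1rd +1wr — yes → AL3|MU1|ME0|BR1|rd5|wr1
(1) want 1×MEM +2rd +0wr — FU → AL3|MU1|ME0|BR1|rd5|wr1
(2) want 1×ALU +1rd +1wr — yes → AL2|MU1|ME0|BR1|rd4|wr0
(3) want 1×MEM +1rd +1wr — FU → AL2|MU1|ME0|BR1|rd4|wr0
(4) want 1×MUL +2rd +1wr — WR_PORT → AL2|MU1|ME0|BR1|rd4|wr0
(5) want 1×MUL +2rd +1wr — WR_PORT → AL2|MU1|ME0|BR1|rd4|wr0
(6) want 1×MEM +2rd +0wr — FU → AL2|MU1|ME0|BR1|rd4|wr0
(7) want 1×MEM +2rd +0wr — FU → AL2|MU1|ME0|BR1|rd4|wr0

issued = [0, 2]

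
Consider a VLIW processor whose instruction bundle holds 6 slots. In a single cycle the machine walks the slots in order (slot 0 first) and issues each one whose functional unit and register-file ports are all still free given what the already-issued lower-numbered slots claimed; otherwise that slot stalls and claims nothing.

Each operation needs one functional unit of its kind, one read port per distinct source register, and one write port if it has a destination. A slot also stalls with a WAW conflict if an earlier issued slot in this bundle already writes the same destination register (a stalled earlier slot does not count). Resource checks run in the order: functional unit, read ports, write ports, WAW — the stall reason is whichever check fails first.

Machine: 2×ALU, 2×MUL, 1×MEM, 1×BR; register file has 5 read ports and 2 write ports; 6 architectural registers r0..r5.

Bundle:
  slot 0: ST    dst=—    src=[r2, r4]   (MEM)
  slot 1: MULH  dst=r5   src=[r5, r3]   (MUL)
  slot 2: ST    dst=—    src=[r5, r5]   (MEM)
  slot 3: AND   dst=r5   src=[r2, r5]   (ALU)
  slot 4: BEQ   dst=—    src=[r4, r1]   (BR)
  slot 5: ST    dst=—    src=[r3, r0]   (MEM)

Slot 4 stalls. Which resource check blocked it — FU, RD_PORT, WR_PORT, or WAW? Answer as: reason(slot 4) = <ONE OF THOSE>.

reason(slot 4) = RD_PORT

(0) want 1×MEM +2rd +0wr — yes → AL2|MU2|ME0|BR1|rd3|wr2
(1) want 1×MUL +2rd +1wr — yes → AL2|MU1|ME0|BR1|rd1|wr1
(2) want 1×MEM +1rd +0wr — FU → AL2|MU1|ME0|BR1|rd1|wr1
(3) want 1×ALU +2rd +1wr — RD_PORT → AL2|MU1|ME0|BR1|rd1|wr1
(4) want 1×BR +2rd +0wr — RD_PORT → AL2|MU1|ME0|BR1|rd1|wr1
(5) want 1×MEM +2rd +0wr — FU → AL2|MU1|ME0|BR1|rd1|wr1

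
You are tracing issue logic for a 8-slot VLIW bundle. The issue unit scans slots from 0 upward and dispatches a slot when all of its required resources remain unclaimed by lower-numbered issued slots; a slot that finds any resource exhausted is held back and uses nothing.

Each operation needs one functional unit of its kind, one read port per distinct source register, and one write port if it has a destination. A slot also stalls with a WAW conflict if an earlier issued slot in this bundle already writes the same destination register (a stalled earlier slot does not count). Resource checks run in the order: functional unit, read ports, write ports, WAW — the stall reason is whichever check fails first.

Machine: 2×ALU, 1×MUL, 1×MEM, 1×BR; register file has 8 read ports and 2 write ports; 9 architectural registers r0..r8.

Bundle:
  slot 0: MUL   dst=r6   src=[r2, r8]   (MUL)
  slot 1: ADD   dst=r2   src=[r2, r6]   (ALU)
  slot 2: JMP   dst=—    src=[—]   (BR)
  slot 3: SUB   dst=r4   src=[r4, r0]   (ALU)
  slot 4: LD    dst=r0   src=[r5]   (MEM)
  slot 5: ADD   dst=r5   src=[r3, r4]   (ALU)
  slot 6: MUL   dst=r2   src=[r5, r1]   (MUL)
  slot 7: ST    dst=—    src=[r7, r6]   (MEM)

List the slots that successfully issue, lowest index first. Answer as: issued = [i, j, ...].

issued = [0, 1, 2, 7]

(0) want 1×MUL +2rd +1wr — yes → AL2|MU0|ME1|BR1|rd6|wr1
(1) want 1×ALU +2rd +1wr — yes → AL1|MU0|ME1|BR1|rd4|wr0
(2) want 1×BR +0rd +0wr — yes → AL1|MU0|ME1|BR0|rd4|wr0
(3) want 1×ALU +2rd +1wr — WR_PORT → AL1|MU0|ME1|BR0|rd4|wr0
(4) want 1×MEM +1rd +1wr — WR_PORT → AL1|MU0|ME1|BR0|rd4|wr0
(5) want 1×ALU +2rd +1wr — WR_PORT → AL1|MU0|ME1|BR0|rd4|wr0
(6) want 1×MUL +2rd +1wr — FU → AL1|MU0|ME1|BR0|rd4|wr0
(7) want 1×MEM +2rd +0wr — yes → AL1|MU0|ME0|BR0|rd2|wr0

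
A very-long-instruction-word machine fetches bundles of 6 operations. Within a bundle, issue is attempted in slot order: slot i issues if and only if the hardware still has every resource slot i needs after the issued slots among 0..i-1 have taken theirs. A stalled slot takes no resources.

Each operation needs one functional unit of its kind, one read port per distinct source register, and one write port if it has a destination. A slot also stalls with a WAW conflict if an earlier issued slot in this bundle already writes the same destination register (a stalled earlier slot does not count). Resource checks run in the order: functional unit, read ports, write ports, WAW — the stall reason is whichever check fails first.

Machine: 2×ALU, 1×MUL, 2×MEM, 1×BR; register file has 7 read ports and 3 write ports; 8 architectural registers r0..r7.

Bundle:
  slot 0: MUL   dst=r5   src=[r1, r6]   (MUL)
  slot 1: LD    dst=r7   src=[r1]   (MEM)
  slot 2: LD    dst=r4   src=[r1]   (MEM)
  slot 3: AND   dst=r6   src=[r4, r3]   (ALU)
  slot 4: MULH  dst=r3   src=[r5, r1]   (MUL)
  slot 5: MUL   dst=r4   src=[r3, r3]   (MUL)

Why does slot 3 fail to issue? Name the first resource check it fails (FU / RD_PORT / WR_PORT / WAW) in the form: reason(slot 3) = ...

reason(slot 3) = WR_PORT

slot 0 (MUL): ISSUE — free A2,Mu0,Ld2,B1 rp5 wp2
slot 1 (MEM): ISSUE — free A2,Mu0,Ld1,B1 rp4 wp1
slot 2 (MEM): ISSUE — free A2,Mu0,Ld0,B1 rp3 wp0
slot 3 (ALU): stall WR_PORT — free A2,Mu0,Ld0,B1 rp3 wp0
slot 4 (MUL): stall FU — free A2,Mu0,Ld0,B1 rp3 wp0
slot 5 (MUL): stall FU — free A2,Mu0,Ld0,B1 rp3 wp0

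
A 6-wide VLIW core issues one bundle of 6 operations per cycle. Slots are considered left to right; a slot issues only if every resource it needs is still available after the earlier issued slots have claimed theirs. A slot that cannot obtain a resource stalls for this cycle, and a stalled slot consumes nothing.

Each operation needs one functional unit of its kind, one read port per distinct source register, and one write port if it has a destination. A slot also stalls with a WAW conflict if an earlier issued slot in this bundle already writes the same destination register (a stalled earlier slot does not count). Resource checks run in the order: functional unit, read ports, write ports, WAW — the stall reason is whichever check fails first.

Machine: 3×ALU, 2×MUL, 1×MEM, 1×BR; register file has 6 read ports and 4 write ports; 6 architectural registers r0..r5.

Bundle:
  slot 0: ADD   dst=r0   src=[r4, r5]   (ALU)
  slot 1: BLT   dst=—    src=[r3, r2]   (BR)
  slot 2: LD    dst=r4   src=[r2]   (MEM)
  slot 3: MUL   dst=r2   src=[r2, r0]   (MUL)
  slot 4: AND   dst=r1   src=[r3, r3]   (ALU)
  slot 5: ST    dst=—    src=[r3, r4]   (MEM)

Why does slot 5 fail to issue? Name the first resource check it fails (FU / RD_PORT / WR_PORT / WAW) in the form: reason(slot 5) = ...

reason(slot 5) = FU

(0) want 1×ALU +2rd +1wr — yes → AL2|MU2|ME1|BR1|rd4|wr3
(1) want 1×BR +2rd +0wr — yes → AL2|MU2|ME1|BR0|rd2|wr3
(2) want 1×MEM +1rd +1wr — yes → AL2|MU2|ME0|BR0|rd1|wr2
(3) want 1×MUL +2rd +1wr — RD_PORT → AL2|MU2|ME0|BR0|rd1|wr2
(4) want 1×ALU +1rd +1wr — yes → AL1|MU2|ME0|BR0|rd0|wr1
(5) want 1×MEM +2rd +0wr — FU → AL1|MU2|ME0|BR0|rd0|wr1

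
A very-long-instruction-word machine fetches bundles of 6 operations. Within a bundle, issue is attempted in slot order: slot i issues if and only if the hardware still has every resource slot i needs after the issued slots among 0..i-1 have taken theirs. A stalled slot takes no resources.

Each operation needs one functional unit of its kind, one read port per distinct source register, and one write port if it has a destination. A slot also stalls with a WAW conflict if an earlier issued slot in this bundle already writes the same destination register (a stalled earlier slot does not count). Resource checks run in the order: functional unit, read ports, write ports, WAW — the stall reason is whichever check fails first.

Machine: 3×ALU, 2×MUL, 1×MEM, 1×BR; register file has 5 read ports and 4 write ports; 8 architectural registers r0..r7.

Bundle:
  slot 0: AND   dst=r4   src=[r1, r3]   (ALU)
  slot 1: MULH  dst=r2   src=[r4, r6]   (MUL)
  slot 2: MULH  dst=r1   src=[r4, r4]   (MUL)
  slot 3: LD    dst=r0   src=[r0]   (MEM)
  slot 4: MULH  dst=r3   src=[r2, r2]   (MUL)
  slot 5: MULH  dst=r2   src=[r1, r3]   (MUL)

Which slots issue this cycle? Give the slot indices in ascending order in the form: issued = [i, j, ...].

issued = [0, 1, 2]

  0. ALU→r4 ⇒ go  {2A/2Mu/1Ld/1B | 3r 3w}
  1. MUL→r2 ⇒ go  {2A/1Mu/1Ld/1B | 1r 2w}
  2. MUL→r1 ⇒ go  {2A/0Mu/1Ld/1B | 0r 1w}
  3. MEM→r0 ⇒ no(RD_PORT)  {2A/0Mu/1Ld/1B | 0r 1w}
  4. MUL→r3 ⇒ no(FU)  {2A/0Mu/1Ld/1B | 0r 1w}
  5. MUL→r2 ⇒ no(FU)  {2A/0Mu/1Ld/1B | 0r 1w}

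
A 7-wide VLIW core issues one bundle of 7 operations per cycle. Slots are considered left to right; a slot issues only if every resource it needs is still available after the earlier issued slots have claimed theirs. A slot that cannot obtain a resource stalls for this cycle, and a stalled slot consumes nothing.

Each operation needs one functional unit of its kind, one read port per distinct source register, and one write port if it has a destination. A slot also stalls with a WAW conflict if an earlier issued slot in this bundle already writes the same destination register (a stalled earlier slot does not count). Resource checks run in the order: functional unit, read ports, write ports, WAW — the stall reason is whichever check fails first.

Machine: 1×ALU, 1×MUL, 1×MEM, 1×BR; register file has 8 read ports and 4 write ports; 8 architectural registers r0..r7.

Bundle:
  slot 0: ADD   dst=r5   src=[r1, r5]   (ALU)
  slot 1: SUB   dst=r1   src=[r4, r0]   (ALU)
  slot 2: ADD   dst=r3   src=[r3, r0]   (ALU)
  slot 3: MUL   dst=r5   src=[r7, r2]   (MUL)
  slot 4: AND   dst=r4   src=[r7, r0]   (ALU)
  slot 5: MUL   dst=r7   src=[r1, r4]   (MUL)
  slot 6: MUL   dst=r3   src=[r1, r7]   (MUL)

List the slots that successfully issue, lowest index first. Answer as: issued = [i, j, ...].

issued = [0, 5]

(0) want 1×ALU +2rd +1wr — yes → AL0|MU1|ME1|BR1|rd6|wr3
(1) want 1×ALU +2rd +1wr — FU → AL0|MU1|ME1|BR1|rd6|wr3
(2) want 1×ALU +2rd +1wr — FU → AL0|MU1|ME1|BR1|rd6|wr3
(3) want 1×MUL +2rd +1wr — WAW → AL0|MU1|ME1|BR1|rd6|wr3
(4) want 1×ALU +2rd +1wr — FU → AL0|MU1|ME1|BR1|rd6|wr3
(5) want 1×MUL +2rd +1wr — yes → AL0|MU0|ME1|BR1|rd4|wr2
(6) want 1×MUL +2rd +1wr — FU → AL0|MU0|ME1|BR1|rd4|wr2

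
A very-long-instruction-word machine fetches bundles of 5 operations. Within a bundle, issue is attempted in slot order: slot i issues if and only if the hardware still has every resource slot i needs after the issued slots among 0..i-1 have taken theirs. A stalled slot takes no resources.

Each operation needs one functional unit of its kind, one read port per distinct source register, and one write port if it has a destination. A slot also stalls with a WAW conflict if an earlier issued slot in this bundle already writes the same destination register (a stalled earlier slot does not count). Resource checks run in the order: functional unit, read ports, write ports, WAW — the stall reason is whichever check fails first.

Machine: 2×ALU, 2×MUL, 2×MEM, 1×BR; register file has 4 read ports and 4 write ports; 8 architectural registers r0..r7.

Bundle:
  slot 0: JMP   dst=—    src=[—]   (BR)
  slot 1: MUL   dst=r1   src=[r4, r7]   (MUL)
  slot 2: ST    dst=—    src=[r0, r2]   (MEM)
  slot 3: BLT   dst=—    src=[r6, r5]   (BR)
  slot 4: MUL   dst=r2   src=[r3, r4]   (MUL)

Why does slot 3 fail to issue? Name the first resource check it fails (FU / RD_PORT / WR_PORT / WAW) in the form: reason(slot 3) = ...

(0) want 1×BR +0rd +0wr — yes → AL2|MU2|ME2|BR0|rd4|wr4
(1) want 1×MUL +2rd +1wr — yes → AL2|MU1|ME2|BR0|rd2|wr3
(2) want 1×MEM +2rd +0wr — yes → AL2|MU1|ME1|BR0|rd0|wr3
(3) want 1×BR +2rd +0wr — FU → AL2|MU1|ME1|BR0|rd0|wr3
(4) want 1×MUL +2rd +1wr — RD_PORT → AL2|MU1|ME1|BR0|rd0|wr3

reason(slot 3) = FU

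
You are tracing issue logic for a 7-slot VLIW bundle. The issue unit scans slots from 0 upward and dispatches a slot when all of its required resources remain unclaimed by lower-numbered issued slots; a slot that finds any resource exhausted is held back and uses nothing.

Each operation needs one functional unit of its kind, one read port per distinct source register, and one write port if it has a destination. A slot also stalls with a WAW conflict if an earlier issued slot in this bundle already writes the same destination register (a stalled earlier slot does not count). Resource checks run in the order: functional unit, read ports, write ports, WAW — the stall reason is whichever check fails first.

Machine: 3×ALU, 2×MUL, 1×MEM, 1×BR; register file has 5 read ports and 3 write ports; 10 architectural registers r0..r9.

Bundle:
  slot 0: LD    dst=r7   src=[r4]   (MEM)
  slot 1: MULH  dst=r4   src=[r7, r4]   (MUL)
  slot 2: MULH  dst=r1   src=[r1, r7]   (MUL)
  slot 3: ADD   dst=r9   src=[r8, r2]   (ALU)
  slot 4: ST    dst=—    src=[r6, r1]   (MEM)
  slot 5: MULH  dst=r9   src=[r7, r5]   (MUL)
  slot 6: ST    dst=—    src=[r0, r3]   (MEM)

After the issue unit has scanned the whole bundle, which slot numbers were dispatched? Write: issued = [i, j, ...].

#0 MEM src=r4 dispatched  <A:3 Mu:2 Ld:0 B:1 rd:4 wr:2>
#1 MUL src=r7,r4 dispatched  <A:3 Mu:1 Ld:0 B:1 rd:2 wr:1>
#2 MUL src=r1,r7 dispatched  <A:3 Mu:0 Ld:0 B:1 rd:0 wr:0>
#3 ALU src=r8,r2 held:RD_PORT  <A:3 Mu:0 Ld:0 B:1 rd:0 wr:0>
#4 MEM src=r6,r1 held:FU  <A:3 Mu:0 Ld:0 B:1 rd:0 wr:0>
#5 MUL src=r7,r5 held:FU  <A:3 Mu:0 Ld:0 B:1 rd:0 wr:0>
#6 MEM src=r0,r3 held:FU  <A:3 Mu:0 Ld:0 B:1 rd:0 wr:0>

issued = [0, 1, 2]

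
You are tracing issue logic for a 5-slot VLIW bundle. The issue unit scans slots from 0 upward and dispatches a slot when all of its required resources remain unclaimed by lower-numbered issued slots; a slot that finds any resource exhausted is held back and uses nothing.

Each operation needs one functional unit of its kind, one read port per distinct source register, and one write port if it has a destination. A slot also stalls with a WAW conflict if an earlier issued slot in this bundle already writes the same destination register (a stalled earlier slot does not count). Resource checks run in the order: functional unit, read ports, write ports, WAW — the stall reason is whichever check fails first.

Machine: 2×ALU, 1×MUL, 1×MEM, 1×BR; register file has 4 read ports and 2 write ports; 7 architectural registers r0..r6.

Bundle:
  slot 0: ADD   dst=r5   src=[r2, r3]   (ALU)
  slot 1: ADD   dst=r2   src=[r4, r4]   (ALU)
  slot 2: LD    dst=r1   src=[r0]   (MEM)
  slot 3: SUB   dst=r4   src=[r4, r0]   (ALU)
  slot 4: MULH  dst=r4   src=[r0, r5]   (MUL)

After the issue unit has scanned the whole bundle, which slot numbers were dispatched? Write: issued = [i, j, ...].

#0 ALU src=r2,r3 dispatched  <A:1 Mu:1 Ld:1 B:1 rd:2 wr:1>
#1 ALU src=r4,r4 dispatched  <A:0 Mu:1 Ld:1 B:1 rd:1 wr:0>
#2 MEM src=r0 held:WR_PORT  <A:0 Mu:1 Ld:1 B:1 rd:1 wr:0>
#3 ALU src=r4,r0 held:FU  <A:0 Mu:1 Ld:1 B:1 rd:1 wr:0>
#4 MUL src=r0,r5 held:RD_PORT  <A:0 Mu:1 Ld:1 B:1 rd:1 wr:0>

issued = [0, 1]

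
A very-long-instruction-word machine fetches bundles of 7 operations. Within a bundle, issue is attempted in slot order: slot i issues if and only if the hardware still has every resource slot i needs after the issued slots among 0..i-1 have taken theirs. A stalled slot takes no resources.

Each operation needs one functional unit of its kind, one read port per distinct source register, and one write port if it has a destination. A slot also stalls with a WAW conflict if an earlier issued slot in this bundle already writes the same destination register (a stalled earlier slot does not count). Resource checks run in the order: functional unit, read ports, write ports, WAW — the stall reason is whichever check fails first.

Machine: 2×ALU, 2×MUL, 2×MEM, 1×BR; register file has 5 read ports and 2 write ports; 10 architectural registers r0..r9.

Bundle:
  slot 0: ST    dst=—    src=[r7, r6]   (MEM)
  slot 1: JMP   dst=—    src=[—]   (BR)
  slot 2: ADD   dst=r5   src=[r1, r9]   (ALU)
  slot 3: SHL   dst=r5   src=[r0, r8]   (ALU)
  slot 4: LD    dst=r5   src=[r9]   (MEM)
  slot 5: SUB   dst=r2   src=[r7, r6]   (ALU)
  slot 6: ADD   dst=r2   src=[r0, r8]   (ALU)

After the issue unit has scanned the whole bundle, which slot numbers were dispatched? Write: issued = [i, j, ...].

  0. MEM ⇒ go  {2A/2Mu/1Ld/1B | 3r 2w}
  1. BR ⇒ go  {2A/2Mu/1Ld/0B | 3r 2w}
  2. ALU→r5 ⇒ go  {1A/2Mu/1Ld/0B | 1r 1w}
  3. ALU→r5 ⇒ no(RD_PORT)  {1A/2Mu/1Ld/0B | 1r 1w}
  4. MEM→r5 ⇒ no(WAW)  {1A/2Mu/1Ld/0B | 1r 1w}
  5. ALU→r2 ⇒ no(RD_PORT)  {1A/2Mu/1Ld/0B | 1r 1w}
  6. ALU→r2 ⇒ no(RD_PORT)  {1A/2Mu/1Ld/0B | 1r 1w}

issued = [0, 1, 2]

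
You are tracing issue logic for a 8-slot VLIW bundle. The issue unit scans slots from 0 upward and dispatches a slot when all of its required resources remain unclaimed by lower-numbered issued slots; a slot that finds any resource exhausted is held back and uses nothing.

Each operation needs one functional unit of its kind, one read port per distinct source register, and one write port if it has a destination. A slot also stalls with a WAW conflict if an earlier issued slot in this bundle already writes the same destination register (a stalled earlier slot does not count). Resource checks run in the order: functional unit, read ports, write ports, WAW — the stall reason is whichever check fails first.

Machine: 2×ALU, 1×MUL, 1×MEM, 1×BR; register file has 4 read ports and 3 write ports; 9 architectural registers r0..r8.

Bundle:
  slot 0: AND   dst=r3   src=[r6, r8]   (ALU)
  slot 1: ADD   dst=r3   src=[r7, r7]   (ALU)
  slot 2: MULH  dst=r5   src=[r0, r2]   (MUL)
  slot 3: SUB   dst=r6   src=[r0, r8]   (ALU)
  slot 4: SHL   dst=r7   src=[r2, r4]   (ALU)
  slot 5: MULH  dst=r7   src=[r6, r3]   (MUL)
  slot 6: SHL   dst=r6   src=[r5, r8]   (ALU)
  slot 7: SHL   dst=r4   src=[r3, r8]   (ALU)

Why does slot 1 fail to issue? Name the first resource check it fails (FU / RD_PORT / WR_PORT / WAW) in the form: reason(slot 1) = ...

#0 ALU src=r6,r8 dispatched  <A:1 Mu:1 Ld:1 B:1 rd:2 wr:2>
#1 ALU src=r7,r7 held:WAW  <A:1 Mu:1 Ld:1 B:1 rd:2 wr:2>
#2 MUL src=r0,r2 dispatched  <A:1 Mu:0 Ld:1 B:1 rd:0 wr:1>
#3 ALU src=r0,r8 held:RD_PORT  <A:1 Mu:0 Ld:1 B:1 rd:0 wr:1>
#4 ALU src=r2,r4 held:RD_PORT  <A:1 Mu:0 Ld:1 B:1 rd:0 wr:1>
#5 MUL src=r6,r3 held:FU  <A:1 Mu:0 Ld:1 B:1 rd:0 wr:1>
#6 ALU src=r5,r8 held:RD_PORT  <A:1 Mu:0 Ld:1 B:1 rd:0 wr:1>
#7 ALU src=r3,r8 held:RD_PORT  <A:1 Mu:0 Ld:1 B:1 rd:0 wr:1>

reason(slot 1) = WAW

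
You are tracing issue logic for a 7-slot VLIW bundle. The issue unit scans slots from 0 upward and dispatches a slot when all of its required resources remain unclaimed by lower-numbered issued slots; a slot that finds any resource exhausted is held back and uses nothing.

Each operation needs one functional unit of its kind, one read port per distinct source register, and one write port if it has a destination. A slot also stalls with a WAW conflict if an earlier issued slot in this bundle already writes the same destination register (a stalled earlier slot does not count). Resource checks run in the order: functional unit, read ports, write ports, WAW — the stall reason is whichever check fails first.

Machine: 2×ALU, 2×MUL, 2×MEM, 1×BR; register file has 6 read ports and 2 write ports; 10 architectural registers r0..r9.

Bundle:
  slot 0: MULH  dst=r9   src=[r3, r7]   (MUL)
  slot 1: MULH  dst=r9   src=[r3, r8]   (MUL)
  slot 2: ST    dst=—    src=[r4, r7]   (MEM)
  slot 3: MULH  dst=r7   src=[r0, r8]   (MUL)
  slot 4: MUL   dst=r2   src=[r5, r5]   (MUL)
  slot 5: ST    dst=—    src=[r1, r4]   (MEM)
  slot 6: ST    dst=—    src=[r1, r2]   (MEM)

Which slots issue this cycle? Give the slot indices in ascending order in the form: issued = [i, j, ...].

(0) want 1×MUL +2rd +1wr — yes → AL2|MU1|ME2|BR1|rd4|wr1
(1) want 1×MUL +2rd +1wr — WAW → AL2|MU1|ME2|BR1|rd4|wr1
(2) want 1×MEM +2rd +0wr — yes → AL2|MU1|ME1|BR1|rd2|wr1
(3) want 1×MUL +2rd +1wr — yes → AL2|MU0|ME1|BR1|rd0|wr0
(4) want 1×MUL +1rd +1wr — FU → AL2|MU0|ME1|BR1|rd0|wr0
(5) want 1×MEM +2rd +0wr — RD_PORT → AL2|MU0|ME1|BR1|rd0|wr0
(6) want 1×MEM +2rd +0wr — RD_PORT → AL2|MU0|ME1|BR1|rd0|wr0

issued = [0, 2, 3]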